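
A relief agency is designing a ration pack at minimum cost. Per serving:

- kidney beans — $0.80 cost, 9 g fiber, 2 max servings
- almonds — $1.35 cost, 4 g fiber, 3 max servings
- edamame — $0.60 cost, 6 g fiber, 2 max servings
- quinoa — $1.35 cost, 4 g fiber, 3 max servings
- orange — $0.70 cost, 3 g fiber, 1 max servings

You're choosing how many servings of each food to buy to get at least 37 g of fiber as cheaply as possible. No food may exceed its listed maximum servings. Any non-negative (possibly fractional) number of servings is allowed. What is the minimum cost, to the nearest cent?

Cost per g of fiber: kidney beans $0.0889, edamame $0.1000, orange $0.2333, almonds $0.3375, quinoa $0.3375.
Take 2 servings of kidney beans: +18.0 g fiber for $1.60 (total $1.60, still need 19.0 g).
Take 2 servings of edamame: +12.0 g fiber for $1.20 (total $2.80, still need 7.0 g).
Take 1 serving of orange: +3.0 g fiber for $0.70 (total $3.50, still need 4.0 g).
Take 1 serving of almonds: +4.0 g fiber for $1.35 (total $4.85, still need 0.0 g).
Filling from the cheapest source first is optimal under one linear minimum: $4.85.

$4.85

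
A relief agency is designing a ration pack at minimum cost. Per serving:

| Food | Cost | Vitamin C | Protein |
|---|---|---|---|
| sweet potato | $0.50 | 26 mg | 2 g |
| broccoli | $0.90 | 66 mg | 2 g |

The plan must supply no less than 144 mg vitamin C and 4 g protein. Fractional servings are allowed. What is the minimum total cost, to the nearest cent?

Minimising a linear cost over {vitamin C ≥ 144, protein ≥ 4, servings ≥ 0} — the optimum is at a vertex, using one or two foods.
sweet potato only: max(144/26, 4/2) = 5.538 servings → $2.77.
broccoli only: max(144/66, 4/2) = 2.182 servings → $1.96.
sweet potato + broccoli: intersection lies outside the first quadrant.
The minimum over all feasible corners is $1.96.

$1.96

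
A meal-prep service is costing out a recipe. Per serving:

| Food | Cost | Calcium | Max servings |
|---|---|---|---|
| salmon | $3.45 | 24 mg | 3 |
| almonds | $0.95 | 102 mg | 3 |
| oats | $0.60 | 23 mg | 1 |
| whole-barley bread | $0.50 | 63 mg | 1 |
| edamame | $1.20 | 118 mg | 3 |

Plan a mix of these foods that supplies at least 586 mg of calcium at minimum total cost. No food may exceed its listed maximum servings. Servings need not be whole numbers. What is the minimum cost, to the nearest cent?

Cost per mg of calcium: whole-barley bread $0.0079, almonds $0.0093, edamame $0.0102, oats $0.0261, salmon $0.1437.
Take 1 serving of whole-barley bread: +63.0 mg calcium for $0.50 (total $0.50, still need 523.0 mg).
Take 3 servings of almonds: +306.0 mg calcium for $2.85 (total $3.35, still need 217.0 mg).
Take 1.839 servings of edamame: +217.0 mg calcium for $2.21 (total $5.56, still need 0.0 mg).
Greedy by cheapest-per-mg is optimal for a single linear constraint, so the minimum cost is $5.56.

$5.56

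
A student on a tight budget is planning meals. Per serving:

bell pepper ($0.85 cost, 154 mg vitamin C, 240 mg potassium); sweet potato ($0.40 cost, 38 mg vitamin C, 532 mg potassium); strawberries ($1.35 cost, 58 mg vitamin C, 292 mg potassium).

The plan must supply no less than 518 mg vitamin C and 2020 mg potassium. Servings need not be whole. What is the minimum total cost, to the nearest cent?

$3.35

bell pepper only: max(518/154, 2020/240) = 8.417 servings → $7.15.
sweet potato only: max(518/38, 2020/532) = 13.63 servings → $5.45.
strawberries only: max(518/58, 2020/292) = 8.931 servings → $12.06.
bell pepper + sweet potato with both tight: 2.731 servings and 2.565 servings → $3.35.
bell pepper + strawberries with both tight: 1.098 servings and 6.015 servings → $9.05.
sweet potato + strawberries with both targets exact would need a negative amount; discard.
So the least-cost plan costs $3.35.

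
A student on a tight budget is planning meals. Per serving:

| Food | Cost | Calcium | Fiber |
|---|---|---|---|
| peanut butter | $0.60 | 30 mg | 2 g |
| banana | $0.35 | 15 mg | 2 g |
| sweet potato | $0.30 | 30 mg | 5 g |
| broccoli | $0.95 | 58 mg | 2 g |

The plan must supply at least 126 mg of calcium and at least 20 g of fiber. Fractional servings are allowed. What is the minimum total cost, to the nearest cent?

Two binding constraints pin down two serving amounts, so the optimal mix uses at most two foods. The candidates are each food alone (scaled to the tighter of calcium/fiber) and each pair with both constraints tight.
peanut butter only: max(126/30, 20/2) = 10 servings → $6.00.
banana only: max(126/15, 20/2) = 10 servings → $3.50.
sweet potato only: max(126/30, 20/5) = 4.2 servings → $1.26.
broccoli only: max(126/58, 20/2) = 10 servings → $9.50.
peanut butter + banana: the both-tight solution has a negative serving — not a feasible corner.
peanut butter + sweet potato with both tight: 0.3333 servings and 3.867 servings → $1.36.
peanut butter + broccoli: intersection lies outside the first quadrant.
banana + sweet potato with both tight: 2 servings and 3.2 servings → $1.66.
banana + broccoli with both targets exact would need a negative amount; discard.
sweet potato + broccoli with both tight: 3.948 servings and 0.1304 servings → $1.31.
So the least-cost plan costs $1.26.

$1.26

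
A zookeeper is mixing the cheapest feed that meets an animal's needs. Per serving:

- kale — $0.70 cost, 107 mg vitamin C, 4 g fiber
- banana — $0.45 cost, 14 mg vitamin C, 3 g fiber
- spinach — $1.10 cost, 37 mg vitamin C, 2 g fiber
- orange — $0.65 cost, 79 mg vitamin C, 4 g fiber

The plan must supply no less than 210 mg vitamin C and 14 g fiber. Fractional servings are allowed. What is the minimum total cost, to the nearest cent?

$2.22

kale only: max(210/107, 14/4) = 3.5 servings → $2.45.
banana only: max(210/14, 14/3) = 15 servings → $6.75.
spinach only: max(210/37, 14/2) = 7 servings → $7.70.
orange only: max(210/79, 14/4) = 3.5 servings → $2.27.
kale + banana with both tight: 1.638 servings and 2.483 servings → $2.26.
kale + spinach with both targets exact would need a negative amount; discard.
kale + orange: the both-tight solution has a negative serving — not a feasible corner.
banana + spinach with both tight: 1.181 servings and 5.229 servings → $6.28.
banana + orange with both tight: 1.47 servings and 2.398 servings → $2.22.
spinach + orange: the both-tight solution has a negative serving — not a feasible corner.
So the least-cost plan costs $2.22.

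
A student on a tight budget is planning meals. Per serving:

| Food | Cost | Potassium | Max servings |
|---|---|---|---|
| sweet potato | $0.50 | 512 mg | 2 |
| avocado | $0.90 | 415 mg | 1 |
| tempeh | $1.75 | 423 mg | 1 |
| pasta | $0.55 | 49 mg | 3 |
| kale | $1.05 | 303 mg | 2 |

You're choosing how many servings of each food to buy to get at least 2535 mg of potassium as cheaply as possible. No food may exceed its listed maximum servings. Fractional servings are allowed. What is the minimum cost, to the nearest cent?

$6.50

Cost per mg of potassium: sweet potato $0.0010, avocado $0.0022, kale $0.0035, tempeh $0.0041, pasta $0.0112.
Take 2 servings of sweet potato: +1024.0 mg potassium for $1.00 (total $1.00, still need 1511.0 mg).
Take 1 serving of avocado: +415.0 mg potassium for $0.90 (total $1.90, still need 1096.0 mg).
Take 2 servings of kale: +606.0 mg potassium for $2.10 (total $4.00, still need 490.0 mg).
Take 1 serving of tempeh: +423.0 mg potassium for $1.75 (total $5.75, still need 67.0 mg).
Take 1.367 servings of pasta: +67.0 mg potassium for $0.75 (total $6.50, still need 0.0 mg).
Greedy by cheapest-per-mg is optimal for a single linear constraint, so the minimum cost is $6.50.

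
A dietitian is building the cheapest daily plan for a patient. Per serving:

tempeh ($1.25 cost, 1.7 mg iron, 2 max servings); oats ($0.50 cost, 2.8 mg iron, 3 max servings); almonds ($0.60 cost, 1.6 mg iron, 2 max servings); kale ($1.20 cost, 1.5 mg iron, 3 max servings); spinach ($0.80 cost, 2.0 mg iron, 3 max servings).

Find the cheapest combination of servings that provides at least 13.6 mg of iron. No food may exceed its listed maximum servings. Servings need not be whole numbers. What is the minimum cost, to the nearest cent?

Cost per mg of iron: oats $0.1786, almonds $0.3750, spinach $0.4000, tempeh $0.7353, kale $0.8000.
Take 3 servings of oats: +8.4 mg iron for $1.50 (total $1.50, still need 5.2 mg).
Take 2 servings of almonds: +3.2 mg iron for $1.20 (total $2.70, still need 2.0 mg).
Take 1 serving of spinach: +2.0 mg iron for $0.80 (total $3.50, still need 0.0 mg).
Greedy by cheapest-per-mg is optimal for a single linear constraint, so the minimum cost is $3.50.

$3.50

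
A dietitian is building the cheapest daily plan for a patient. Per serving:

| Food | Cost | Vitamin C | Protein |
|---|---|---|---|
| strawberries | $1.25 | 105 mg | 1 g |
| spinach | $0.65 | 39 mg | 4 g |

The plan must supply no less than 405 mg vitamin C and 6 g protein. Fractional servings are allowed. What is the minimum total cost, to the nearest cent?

At the optimum either one food covers both requirements or two foods hit both targets exactly; no other combination can be cheaper.
strawberries only: max(405/105, 6/1) = 6 servings → $7.50.
spinach only: max(405/39, 6/4) = 10.38 servings → $6.75.
strawberries + spinach with both tight: 3.638 servings and 0.5906 servings → $4.93.
Cheapest feasible corner: $4.93.

$4.93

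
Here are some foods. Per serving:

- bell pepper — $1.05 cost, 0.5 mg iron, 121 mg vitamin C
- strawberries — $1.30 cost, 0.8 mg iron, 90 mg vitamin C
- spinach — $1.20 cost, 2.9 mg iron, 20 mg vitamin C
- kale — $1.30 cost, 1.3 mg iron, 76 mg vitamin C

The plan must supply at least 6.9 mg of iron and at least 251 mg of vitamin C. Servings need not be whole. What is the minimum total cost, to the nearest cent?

Check every corner: each single food scaled to meet both minima, and each pair solved so both constraints bind.
bell pepper only: max(6.9/0.5, 251/121) = 13.8 servings → $14.49.
strawberries only: max(6.9/0.8, 251/90) = 8.625 servings → $11.21.
spinach only: max(6.9/2.9, 251/20) = 12.55 servings → $15.06.
kale only: max(6.9/1.3, 251/76) = 5.308 servings → $6.90.
bell pepper + strawberries: intersection lies outside the first quadrant.
bell pepper + spinach with both tight: 1.73 servings and 2.081 servings → $4.31.
bell pepper + kale: intersection lies outside the first quadrant.
strawberries + spinach with both tight: 2.408 servings and 1.715 servings → $5.19.
strawberries + kale: the both-tight solution has a negative serving — not a feasible corner.
spinach + kale with both tight: 1.019 servings and 3.034 servings → $5.17.
Cheapest feasible corner: $4.31.

$4.31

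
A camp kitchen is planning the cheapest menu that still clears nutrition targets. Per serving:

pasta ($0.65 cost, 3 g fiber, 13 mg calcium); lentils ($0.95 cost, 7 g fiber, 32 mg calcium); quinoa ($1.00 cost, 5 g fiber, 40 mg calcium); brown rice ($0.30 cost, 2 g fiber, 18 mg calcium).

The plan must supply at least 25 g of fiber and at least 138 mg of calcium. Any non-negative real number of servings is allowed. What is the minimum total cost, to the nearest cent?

Check every corner: each single food scaled to meet both minima, and each pair solved so both constraints bind.
pasta only: max(25/3, 138/13) = 10.62 servings → $6.90.
lentils only: max(25/7, 138/32) = 4.312 servings → $4.10.
quinoa only: max(25/5, 138/40) = 5 servings → $5.00.
brown rice only: max(25/2, 138/18) = 12.5 servings → $3.75.
pasta + lentils: the both-tight solution has a negative serving — not a feasible corner.
pasta + quinoa with both tight: 5.636 servings and 1.618 servings → $5.28.
pasta + brown rice with both tight: 6.214 servings and 3.179 servings → $4.99.
lentils + quinoa with both tight: 2.583 servings and 1.383 servings → $3.84.
lentils + brown rice with both tight: 2.806 servings and 2.677 servings → $3.47.
quinoa + brown rice: intersection lies outside the first quadrant.
The minimum over all feasible corners is $3.47.

$3.47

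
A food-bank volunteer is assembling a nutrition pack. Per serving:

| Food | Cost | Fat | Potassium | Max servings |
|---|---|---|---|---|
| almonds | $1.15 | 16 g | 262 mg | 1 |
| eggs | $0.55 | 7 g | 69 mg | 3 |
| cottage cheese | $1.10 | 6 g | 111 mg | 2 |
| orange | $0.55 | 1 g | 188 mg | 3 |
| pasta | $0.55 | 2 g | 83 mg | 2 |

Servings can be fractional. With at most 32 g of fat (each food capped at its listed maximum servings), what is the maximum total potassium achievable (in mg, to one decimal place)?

Potassium per g fat: orange 188, pasta 41.5, cottage cheese 18.5, almonds 16.38, eggs 9.857.
Take 3 servings of orange: uses 3 g fat, +564.0 mg potassium (running total 564.0 mg).
Take 2 servings of pasta: uses 4 g fat, +166.0 mg potassium (running total 730.0 mg).
Take 2 servings of cottage cheese: uses 12 g fat, +222.0 mg potassium (running total 952.0 mg).
Take 0.8125 servings of almonds: uses 13 g fat, +212.9 mg potassium (running total 1164.9 mg).
Greedy by best ratio exhausts the fat allowance optimally: 1164.9 mg.

1164.9 mg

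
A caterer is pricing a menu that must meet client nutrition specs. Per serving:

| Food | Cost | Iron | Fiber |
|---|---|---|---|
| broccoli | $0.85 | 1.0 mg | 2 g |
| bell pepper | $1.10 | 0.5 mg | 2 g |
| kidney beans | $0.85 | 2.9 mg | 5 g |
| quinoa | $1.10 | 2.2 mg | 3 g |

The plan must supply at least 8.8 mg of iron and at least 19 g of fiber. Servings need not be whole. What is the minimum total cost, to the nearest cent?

$3.23

Compare the cost at each extreme point of the feasible region.
broccoli only: max(8.8/1.0, 19/2) = 9.5 servings → $8.07.
bell pepper only: max(8.8/0.5, 19/2) = 17.6 servings → $19.36.
kidney beans only: max(8.8/2.9, 19/5) = 3.8 servings → $3.23.
quinoa only: max(8.8/2.2, 19/3) = 6.333 servings → $6.97.
broccoli + bell pepper with both tight: 8.1 servings and 1.4 servings → $8.43.
broccoli + kidney beans: intersection lies outside the first quadrant.
broccoli + quinoa: the both-tight solution has a negative serving — not a feasible corner.
bell pepper + kidney beans with both tight: 3.364 servings and 2.455 servings → $5.79.
bell pepper + quinoa with both tight: 5.31 servings and 2.793 servings → $8.91.
kidney beans + quinoa: the both-tight solution has a negative serving — not a feasible corner.
Cheapest feasible corner: $3.23.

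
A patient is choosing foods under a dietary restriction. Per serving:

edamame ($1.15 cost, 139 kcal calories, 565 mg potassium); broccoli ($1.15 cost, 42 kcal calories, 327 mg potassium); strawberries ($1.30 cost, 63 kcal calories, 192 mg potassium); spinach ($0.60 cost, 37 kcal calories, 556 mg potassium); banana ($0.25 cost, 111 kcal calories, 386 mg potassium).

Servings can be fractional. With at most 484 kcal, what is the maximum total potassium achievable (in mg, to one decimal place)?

Potassium per kcal: spinach 15.03, broccoli 7.786, edamame 4.065, banana 3.477, strawberries 3.048.
With no serving limits, spend the whole calories allowance on spinach: 484 kcal / 37 kcal × 556 mg = 7273.1 mg.

7273.1 mg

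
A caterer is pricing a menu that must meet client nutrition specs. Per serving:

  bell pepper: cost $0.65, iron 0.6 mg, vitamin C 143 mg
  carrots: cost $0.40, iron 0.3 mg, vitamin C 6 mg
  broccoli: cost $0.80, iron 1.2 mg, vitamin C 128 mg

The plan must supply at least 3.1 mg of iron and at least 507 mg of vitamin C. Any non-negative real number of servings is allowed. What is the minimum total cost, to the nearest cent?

$2.62

Minimising a linear cost over {iron ≥ 3.1, vitamin C ≥ 507, servings ≥ 0} — the optimum is at a vertex, using one or two foods.
bell pepper only: max(3.1/0.6, 507/143) = 5.167 servings → $3.36.
carrots only: max(3.1/0.3, 507/6) = 84.5 servings → $33.80.
broccoli only: max(3.1/1.2, 507/128) = 3.961 servings → $3.17.
bell pepper + carrots with both tight: 3.397 servings and 3.539 servings → $3.62.
bell pepper + broccoli with both tight: 2.232 servings and 1.467 servings → $2.62.
carrots + broccoli: intersection lies outside the first quadrant.
So the least-cost plan costs $2.62.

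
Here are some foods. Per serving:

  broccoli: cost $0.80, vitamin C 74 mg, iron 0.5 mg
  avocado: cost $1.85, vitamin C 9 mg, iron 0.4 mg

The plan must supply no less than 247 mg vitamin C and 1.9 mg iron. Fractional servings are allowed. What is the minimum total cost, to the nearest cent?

$3.04

Check every corner: each single food scaled to meet both minima, and each pair solved so both constraints bind.
broccoli only: max(247/74, 1.9/0.5) = 3.8 servings → $3.04.
avocado only: max(247/9, 1.9/0.4) = 27.44 servings → $50.77.
broccoli + avocado with both tight: 3.255 servings and 0.6813 servings → $3.86.
So the least-cost plan costs $3.04.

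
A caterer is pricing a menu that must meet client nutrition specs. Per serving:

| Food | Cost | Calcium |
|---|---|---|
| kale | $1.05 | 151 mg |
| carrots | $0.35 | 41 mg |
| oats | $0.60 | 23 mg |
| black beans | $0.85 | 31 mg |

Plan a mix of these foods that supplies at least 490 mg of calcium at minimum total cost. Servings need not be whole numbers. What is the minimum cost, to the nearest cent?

Cost per mg of calcium: kale $0.0070, carrots $0.0085, oats $0.0261, black beans $0.0274.
With no serving limits, use only kale: 490 mg / 151 mg = 3.245 servings × $1.05 = $3.41.

$3.41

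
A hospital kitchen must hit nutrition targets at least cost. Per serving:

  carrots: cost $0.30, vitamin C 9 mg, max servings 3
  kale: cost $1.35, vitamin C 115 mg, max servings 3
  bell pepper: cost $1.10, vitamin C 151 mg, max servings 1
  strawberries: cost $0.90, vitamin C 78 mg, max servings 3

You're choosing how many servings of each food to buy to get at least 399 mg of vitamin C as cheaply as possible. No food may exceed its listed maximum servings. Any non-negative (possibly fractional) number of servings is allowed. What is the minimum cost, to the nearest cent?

$3.96

Cost per mg of vitamin C: bell pepper $0.0073, strawberries $0.0115, kale $0.0117, carrots $0.0333.
Take 1 serving of bell pepper: +151.0 mg vitamin C for $1.10 (total $1.10, still need 248.0 mg).
Take 3 servings of strawberries: +234.0 mg vitamin C for $2.70 (total $3.80, still need 14.0 mg).
Take 0.1217 servings of kale: +14.0 mg vitamin C for $0.16 (total $3.96, still need 0.0 mg).
Filling from the cheapest source first is optimal under one linear minimum: $3.96.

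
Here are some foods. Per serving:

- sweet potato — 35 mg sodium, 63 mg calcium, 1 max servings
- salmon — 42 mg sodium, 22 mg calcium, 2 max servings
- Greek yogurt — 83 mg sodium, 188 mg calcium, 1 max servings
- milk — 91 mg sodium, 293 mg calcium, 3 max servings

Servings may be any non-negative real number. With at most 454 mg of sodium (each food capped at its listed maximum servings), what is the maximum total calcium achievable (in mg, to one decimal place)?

Calcium per mg sodium: milk 3.22, Greek yogurt 2.265, sweet potato 1.8, salmon 0.5238.
Take 3 servings of milk: uses 273 mg sodium, +879.0 mg calcium (running total 879.0 mg).
Take 1 serving of Greek yogurt: uses 83 mg sodium, +188.0 mg calcium (running total 1067.0 mg).
Take 1 serving of sweet potato: uses 35 mg sodium, +63.0 mg calcium (running total 1130.0 mg).
Take 1.5 servings of salmon: uses 63 mg sodium, +33.0 mg calcium (running total 1163.0 mg).
Greedy by best ratio exhausts the sodium allowance optimally: 1163.0 mg.

1163.0 mg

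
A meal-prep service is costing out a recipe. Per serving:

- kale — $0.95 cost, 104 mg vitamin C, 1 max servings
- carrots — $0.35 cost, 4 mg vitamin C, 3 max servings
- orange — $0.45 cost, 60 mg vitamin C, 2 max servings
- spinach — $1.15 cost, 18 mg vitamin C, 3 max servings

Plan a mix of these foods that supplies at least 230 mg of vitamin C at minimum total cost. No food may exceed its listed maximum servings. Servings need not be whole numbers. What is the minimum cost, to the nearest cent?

Cost per mg of vitamin C: orange $0.0075, kale $0.0091, spinach $0.0639, carrots $0.0875.
Take 2 servings of orange: +120.0 mg vitamin C for $0.90 (total $0.90, still need 110.0 mg).
Take 1 serving of kale: +104.0 mg vitamin C for $0.95 (total $1.85, still need 6.0 mg).
Take 0.3333 servings of spinach: +6.0 mg vitamin C for $0.38 (total $2.23, still need 0.0 mg).
Filling from the cheapest source first is optimal under one linear minimum: $2.23.

$2.23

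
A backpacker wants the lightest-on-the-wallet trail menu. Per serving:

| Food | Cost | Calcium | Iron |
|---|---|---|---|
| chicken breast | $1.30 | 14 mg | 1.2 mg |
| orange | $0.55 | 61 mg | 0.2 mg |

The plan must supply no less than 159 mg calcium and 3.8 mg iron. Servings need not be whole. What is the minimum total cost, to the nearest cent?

Check every corner: each single food scaled to meet both minima, and each pair solved so both constraints bind.
chicken breast only: max(159/14, 3.8/1.2) = 11.36 servings → $14.76.
orange only: max(159/61, 3.8/0.2) = 19 servings → $10.45.
chicken breast + orange with both tight: 2.841 servings and 1.955 servings → $4.77.
The minimum over all feasible corners is $4.77.

$4.77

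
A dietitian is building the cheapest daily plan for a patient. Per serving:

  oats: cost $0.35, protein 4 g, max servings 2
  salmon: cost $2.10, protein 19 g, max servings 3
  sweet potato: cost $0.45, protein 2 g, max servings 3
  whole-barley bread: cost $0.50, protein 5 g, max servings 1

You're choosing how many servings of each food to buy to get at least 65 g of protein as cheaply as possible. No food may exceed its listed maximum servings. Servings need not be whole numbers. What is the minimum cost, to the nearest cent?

$6.95

Cost per g of protein: oats $0.0875, whole-barley bread $0.1000, salmon $0.1105, sweet potato $0.2250.
Take 2 servings of oats: +8.0 g protein for $0.70 (total $0.70, still need 57.0 g).
Take 1 serving of whole-barley bread: +5.0 g protein for $0.50 (total $1.20, still need 52.0 g).
Take 2.737 servings of salmon: +52.0 g protein for $5.75 (total $6.95, still need 0.0 g).
Greedy by cheapest-per-g is optimal for a single linear constraint, so the minimum cost is $6.95.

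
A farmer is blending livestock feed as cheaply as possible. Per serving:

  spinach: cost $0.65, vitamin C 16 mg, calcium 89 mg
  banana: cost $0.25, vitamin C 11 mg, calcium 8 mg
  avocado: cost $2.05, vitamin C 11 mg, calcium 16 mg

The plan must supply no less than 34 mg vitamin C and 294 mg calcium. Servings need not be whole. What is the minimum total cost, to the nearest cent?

A basic optimal solution has at most two foods positive. Try each food alone and each pair with both targets met exactly.
spinach only: max(34/16, 294/89) = 3.303 servings → $2.15.
banana only: max(34/11, 294/8) = 36.75 servings → $9.19.
avocado only: max(34/11, 294/16) = 18.38 servings → $37.67.
spinach + banana: intersection lies outside the first quadrant.
spinach + avocado with both targets exact would need a negative amount; discard.
banana + avocado: the both-tight solution has a negative serving — not a feasible corner.
Cheapest feasible corner: $2.15.

$2.15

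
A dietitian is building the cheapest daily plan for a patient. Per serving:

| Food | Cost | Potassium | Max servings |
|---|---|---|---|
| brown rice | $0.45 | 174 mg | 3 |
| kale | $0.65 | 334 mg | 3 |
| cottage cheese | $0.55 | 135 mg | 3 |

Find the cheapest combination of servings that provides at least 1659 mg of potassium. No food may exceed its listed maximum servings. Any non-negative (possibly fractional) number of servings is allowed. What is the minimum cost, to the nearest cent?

Cost per mg of potassium: kale $0.0019, brown rice $0.0026, cottage cheese $0.0041.
Take 3 servings of kale: +1002.0 mg potassium for $1.95 (total $1.95, still need 657.0 mg).
Take 3 servings of brown rice: +522.0 mg potassium for $1.35 (total $3.30, still need 135.0 mg).
Take 1 serving of cottage cheese: +135.0 mg potassium for $0.55 (total $3.85, still need 0.0 mg).
Filling from the cheapest source first is optimal under one linear minimum: $3.85.

$3.85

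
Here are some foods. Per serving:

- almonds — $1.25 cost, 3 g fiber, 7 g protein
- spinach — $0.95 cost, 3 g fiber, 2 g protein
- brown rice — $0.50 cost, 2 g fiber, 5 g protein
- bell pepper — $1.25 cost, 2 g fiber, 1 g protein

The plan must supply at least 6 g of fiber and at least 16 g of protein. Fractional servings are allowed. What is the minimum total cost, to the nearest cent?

$1.60

Minimising a linear cost over {fiber ≥ 6, protein ≥ 16, servings ≥ 0} — the optimum is at a vertex, using one or two foods.
almonds only: max(6/3, 16/7) = 2.286 servings → $2.86.
spinach only: max(6/3, 16/2) = 8 servings → $7.60.
brown rice only: max(6/2, 16/5) = 3.2 servings → $1.60.
bell pepper only: max(6/2, 16/1) = 16 servings → $20.00.
almonds + spinach: intersection lies outside the first quadrant.
almonds + brown rice: the both-tight solution has a negative serving — not a feasible corner.
almonds + bell pepper: the both-tight solution has a negative serving — not a feasible corner.
spinach + brown rice: intersection lies outside the first quadrant.
spinach + bell pepper: the both-tight solution has a negative serving — not a feasible corner.
brown rice + bell pepper with both targets exact would need a negative amount; discard.
Cheapest feasible corner: $1.60.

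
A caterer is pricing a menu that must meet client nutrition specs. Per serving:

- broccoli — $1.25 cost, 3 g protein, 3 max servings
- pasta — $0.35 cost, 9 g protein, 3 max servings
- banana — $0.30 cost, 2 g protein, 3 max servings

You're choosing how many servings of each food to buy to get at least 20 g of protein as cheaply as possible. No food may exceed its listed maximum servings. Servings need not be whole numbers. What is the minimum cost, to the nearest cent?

$0.78

Cost per g of protein: pasta $0.0389, banana $0.1500, broccoli $0.4167.
Take 2.222 servings of pasta: +20.0 g protein for $0.78 (total $0.78, still need 0.0 g).
Filling from the cheapest source first is optimal under one linear minimum: $0.78.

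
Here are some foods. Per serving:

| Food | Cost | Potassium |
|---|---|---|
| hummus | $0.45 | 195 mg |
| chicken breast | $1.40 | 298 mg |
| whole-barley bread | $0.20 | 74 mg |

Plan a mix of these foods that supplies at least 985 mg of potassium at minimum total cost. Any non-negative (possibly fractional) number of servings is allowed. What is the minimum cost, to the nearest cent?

Cost per mg of potassium: hummus $0.0023, whole-barley bread $0.0027, chicken breast $0.0047.
With no serving limits, use only hummus: 985 mg / 195 mg = 5.051 servings × $0.45 = $2.27.

$2.27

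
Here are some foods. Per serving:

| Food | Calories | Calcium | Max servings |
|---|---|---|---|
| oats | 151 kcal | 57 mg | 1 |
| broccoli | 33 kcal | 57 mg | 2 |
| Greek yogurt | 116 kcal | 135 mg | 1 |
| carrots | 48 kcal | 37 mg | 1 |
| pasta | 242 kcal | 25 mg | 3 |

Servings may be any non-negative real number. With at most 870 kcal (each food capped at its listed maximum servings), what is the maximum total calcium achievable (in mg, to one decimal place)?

393.5 mg

Calcium per kcal: broccoli 1.727, Greek yogurt 1.164, carrots 0.7708, oats 0.3775, pasta 0.1033.
Take 2 servings of broccoli: uses 66 kcal, +114.0 mg calcium (running total 114.0 mg).
Take 1 serving of Greek yogurt: uses 116 kcal, +135.0 mg calcium (running total 249.0 mg).
Take 1 serving of carrots: uses 48 kcal, +37.0 mg calcium (running total 286.0 mg).
Take 1 serving of oats: uses 151 kcal, +57.0 mg calcium (running total 343.0 mg).
Take 2.021 servings of pasta: uses 489 kcal, +50.5 mg calcium (running total 393.5 mg).
Filling greedily by calcium-per-kcal is optimal for one linear limit, giving 393.5 mg.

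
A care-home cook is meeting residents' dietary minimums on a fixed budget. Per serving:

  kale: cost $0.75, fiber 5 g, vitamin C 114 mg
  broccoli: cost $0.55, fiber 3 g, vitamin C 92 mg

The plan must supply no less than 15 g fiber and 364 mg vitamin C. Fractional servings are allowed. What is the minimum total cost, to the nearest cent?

Compare the cost at each extreme point of the feasible region.
kale only: max(15/5, 364/114) = 3.193 servings → $2.39.
broccoli only: max(15/3, 364/92) = 5 servings → $2.75.
kale + broccoli with both tight: 2.441 servings and 0.9322 servings → $2.34.
So the least-cost plan costs $2.34.

$2.34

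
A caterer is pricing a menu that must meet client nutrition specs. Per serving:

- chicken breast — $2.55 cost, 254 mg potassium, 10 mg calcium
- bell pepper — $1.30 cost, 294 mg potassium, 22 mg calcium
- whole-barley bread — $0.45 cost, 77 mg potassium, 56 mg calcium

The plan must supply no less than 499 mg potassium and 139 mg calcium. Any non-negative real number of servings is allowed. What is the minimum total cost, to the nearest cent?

Two binding constraints pin down two serving amounts, so the optimal mix uses at most two foods. The candidates are each food alone (scaled to the tighter of potassium/calcium) and each pair with both constraints tight.
chicken breast only: max(499/254, 139/10) = 13.9 servings → $35.45.
bell pepper only: max(499/294, 139/22) = 6.318 servings → $8.21.
whole-barley bread only: max(499/77, 139/56) = 6.481 servings → $2.92.
chicken breast + bell pepper: the both-tight solution has a negative serving — not a feasible corner.
chicken breast + whole-barley bread with both tight: 1.281 servings and 2.253 servings → $4.28.
bell pepper + whole-barley bread with both tight: 1.167 servings and 2.024 servings → $2.43.
So the least-cost plan costs $2.43.

$2.43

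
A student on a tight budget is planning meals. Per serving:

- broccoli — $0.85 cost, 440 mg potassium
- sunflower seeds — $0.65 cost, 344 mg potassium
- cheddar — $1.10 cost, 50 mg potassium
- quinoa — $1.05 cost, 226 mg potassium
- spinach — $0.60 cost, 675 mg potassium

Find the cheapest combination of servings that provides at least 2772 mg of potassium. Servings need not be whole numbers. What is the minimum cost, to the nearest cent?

$2.46

Cost per mg of potassium: spinach $0.0009, sunflower seeds $0.0019, broccoli $0.0019, quinoa $0.0046, cheddar $0.0220.
With no serving limits, use only spinach: 2772 mg / 675 mg = 4.107 servings × $0.60 = $2.46.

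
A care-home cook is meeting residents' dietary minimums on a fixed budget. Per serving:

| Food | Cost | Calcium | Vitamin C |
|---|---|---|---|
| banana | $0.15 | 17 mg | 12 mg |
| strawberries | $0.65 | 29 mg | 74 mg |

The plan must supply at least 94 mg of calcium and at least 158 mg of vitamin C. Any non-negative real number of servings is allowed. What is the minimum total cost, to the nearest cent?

$1.50

Two binding constraints pin down two serving amounts, so the optimal mix uses at most two foods. The candidates are each food alone (scaled to the tighter of calcium/vitamin C) and each pair with both constraints tight.
banana only: max(94/17, 158/12) = 13.17 servings → $1.98.
strawberries only: max(94/29, 158/74) = 3.241 servings → $2.11.
banana + strawberries with both tight: 2.609 servings and 1.712 servings → $1.50.
Cheapest feasible corner: $1.50.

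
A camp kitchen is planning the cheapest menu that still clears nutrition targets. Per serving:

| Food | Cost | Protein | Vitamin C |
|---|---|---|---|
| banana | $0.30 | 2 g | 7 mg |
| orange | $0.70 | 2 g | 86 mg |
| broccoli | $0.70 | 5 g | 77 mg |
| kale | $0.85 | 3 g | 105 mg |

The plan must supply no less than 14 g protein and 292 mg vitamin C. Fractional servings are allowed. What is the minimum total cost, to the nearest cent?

With two linear requirements the optimum uses one or two foods; enumerate the corners.
banana only: max(14/2, 292/7) = 41.71 servings → $12.51.
orange only: max(14/2, 292/86) = 7 servings → $4.90.
broccoli only: max(14/5, 292/77) = 3.792 servings → $2.65.
kale only: max(14/3, 292/105) = 4.667 servings → $3.97.
banana + orange with both tight: 3.924 servings and 3.076 servings → $3.33.
banana + broccoli: the both-tight solution has a negative serving — not a feasible corner.
banana + kale with both tight: 3.143 servings and 2.571 servings → $3.13.
orange + broccoli with both tight: 1.384 servings and 2.246 servings → $2.54.
orange + kale with both targets exact would need a negative amount; discard.
broccoli + kale with both tight: 2.02 servings and 1.299 servings → $2.52.
Cheapest feasible corner: $2.52.

$2.52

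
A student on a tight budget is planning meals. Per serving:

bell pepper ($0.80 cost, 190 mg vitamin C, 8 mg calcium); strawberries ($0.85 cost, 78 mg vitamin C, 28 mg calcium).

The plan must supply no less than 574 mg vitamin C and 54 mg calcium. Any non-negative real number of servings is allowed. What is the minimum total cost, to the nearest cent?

Minimising a linear cost over {vitamin C ≥ 574, calcium ≥ 54, servings ≥ 0} — the optimum is at a vertex, using one or two foods.
bell pepper only: max(574/190, 54/8) = 6.75 servings → $5.40.
strawberries only: max(574/78, 54/28) = 7.359 servings → $6.26.
bell pepper + strawberries with both tight: 2.526 servings and 1.207 servings → $3.05.
Cheapest feasible corner: $3.05.

$3.05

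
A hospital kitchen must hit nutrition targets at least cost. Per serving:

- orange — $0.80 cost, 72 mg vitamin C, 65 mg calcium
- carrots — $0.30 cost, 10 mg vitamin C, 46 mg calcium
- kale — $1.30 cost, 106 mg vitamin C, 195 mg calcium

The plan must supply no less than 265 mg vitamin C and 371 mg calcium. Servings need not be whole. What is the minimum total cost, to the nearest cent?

With two linear requirements the optimum uses one or two foods; enumerate the corners.
orange only: max(265/72, 371/65) = 5.708 servings → $4.57.
carrots only: max(265/10, 371/46) = 26.5 servings → $7.95.
kale only: max(265/106, 371/195) = 2.5 servings → $3.25.
orange + carrots with both tight: 3.186 servings and 3.564 servings → $3.62.
orange + kale with both tight: 1.727 servings and 1.327 servings → $3.11.
carrots + kale: intersection lies outside the first quadrant.
The minimum over all feasible corners is $3.11.

$3.11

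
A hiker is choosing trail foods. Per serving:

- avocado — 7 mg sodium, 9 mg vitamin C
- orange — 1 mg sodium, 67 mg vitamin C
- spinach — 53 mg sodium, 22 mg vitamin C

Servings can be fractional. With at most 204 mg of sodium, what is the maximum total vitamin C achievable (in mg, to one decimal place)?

Vitamin C per mg sodium: orange 67, avocado 1.286, spinach 0.4151.
With no serving limits, spend the whole sodium allowance on orange: 204 mg / 1 mg × 67 mg = 13668.0 mg.

13668.0 mg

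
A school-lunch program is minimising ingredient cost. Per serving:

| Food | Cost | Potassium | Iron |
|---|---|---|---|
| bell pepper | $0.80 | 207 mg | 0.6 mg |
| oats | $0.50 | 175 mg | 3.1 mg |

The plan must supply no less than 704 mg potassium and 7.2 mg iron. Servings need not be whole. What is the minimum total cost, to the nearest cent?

$2.01

With two linear requirements the optimum uses one or two foods; enumerate the corners.
bell pepper only: max(704/207, 7.2/0.6) = 12 servings → $9.60.
oats only: max(704/175, 7.2/3.1) = 4.023 servings → $2.01.
bell pepper + oats with both tight: 1.719 servings and 1.99 servings → $2.37.
So the least-cost plan costs $2.01.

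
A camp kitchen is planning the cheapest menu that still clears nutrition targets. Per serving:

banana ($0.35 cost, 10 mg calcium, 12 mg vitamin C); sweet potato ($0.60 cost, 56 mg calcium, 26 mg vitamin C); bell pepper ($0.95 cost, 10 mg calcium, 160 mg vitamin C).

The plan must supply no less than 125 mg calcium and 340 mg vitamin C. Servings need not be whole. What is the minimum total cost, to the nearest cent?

$2.87

Two binding constraints pin down two serving amounts, so the optimal mix uses at most two foods. The candidates are each food alone (scaled to the tighter of calcium/vitamin C) and each pair with both constraints tight.
banana only: max(125/10, 340/12) = 28.33 servings → $9.92.
sweet potato only: max(125/56, 340/26) = 13.08 servings → $7.85.
bell pepper only: max(125/10, 340/160) = 12.5 servings → $11.88.
banana + sweet potato: the both-tight solution has a negative serving — not a feasible corner.
banana + bell pepper with both tight: 11.22 servings and 1.284 servings → $5.15.
sweet potato + bell pepper with both tight: 1.908 servings and 1.815 servings → $2.87.
The minimum over all feasible corners is $2.87.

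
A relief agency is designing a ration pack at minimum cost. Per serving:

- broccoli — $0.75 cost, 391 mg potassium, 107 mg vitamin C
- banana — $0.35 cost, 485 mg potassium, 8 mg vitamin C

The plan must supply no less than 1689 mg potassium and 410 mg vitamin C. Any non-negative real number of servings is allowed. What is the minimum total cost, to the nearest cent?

At the optimum either one food covers both requirements or two foods hit both targets exactly; no other combination can be cheaper.
broccoli only: max(1689/391, 410/107) = 4.32 servings → $3.24.
banana only: max(1689/485, 410/8) = 51.25 servings → $17.94.
broccoli + banana with both tight: 3.8 servings and 0.4186 servings → $3.00.
The minimum over all feasible corners is $3.00.

$3.00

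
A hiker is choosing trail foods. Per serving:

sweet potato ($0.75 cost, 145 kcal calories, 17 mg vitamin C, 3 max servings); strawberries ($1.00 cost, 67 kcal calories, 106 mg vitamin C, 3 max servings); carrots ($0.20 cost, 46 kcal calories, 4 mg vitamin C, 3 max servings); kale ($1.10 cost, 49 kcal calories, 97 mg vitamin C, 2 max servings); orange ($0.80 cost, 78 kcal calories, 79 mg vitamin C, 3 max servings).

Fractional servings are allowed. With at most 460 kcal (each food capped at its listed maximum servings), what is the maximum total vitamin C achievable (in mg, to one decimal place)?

675.1 mg

Vitamin C per kcal: kale 1.98, strawberries 1.582, orange 1.013, sweet potato 0.1172, carrots 0.08696.
Take 2 servings of kale: uses 98 kcal, +194.0 mg vitamin C (running total 194.0 mg).
Take 3 servings of strawberries: uses 201 kcal, +318.0 mg vitamin C (running total 512.0 mg).
Take 2.064 servings of orange: uses 161 kcal, +163.1 mg vitamin C (running total 675.1 mg).
Filling greedily by vitamin C-per-kcal is optimal for one linear limit, giving 675.1 mg.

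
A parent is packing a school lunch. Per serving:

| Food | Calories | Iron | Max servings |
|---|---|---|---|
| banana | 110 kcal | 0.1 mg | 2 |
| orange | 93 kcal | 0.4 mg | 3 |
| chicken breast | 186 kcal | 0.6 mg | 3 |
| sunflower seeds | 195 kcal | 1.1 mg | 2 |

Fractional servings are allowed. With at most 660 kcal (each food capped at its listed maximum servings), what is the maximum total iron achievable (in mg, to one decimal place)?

Iron per kcal: sunflower seeds 0.005641, orange 0.004301, chicken breast 0.003226, banana 0.0009091.
Take 2 servings of sunflower seeds: uses 390 kcal, +2.2 mg iron (running total 2.2 mg).
Take 2.903 servings of orange: uses 270 kcal, +1.2 mg iron (running total 3.4 mg).
Greedy by best ratio exhausts the calories allowance optimally: 3.4 mg.

3.4 mg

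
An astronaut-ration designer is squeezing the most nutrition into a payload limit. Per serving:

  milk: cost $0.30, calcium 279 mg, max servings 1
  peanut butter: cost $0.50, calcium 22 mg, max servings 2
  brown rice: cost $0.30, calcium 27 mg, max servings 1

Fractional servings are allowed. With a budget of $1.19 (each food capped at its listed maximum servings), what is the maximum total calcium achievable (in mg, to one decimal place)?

Calcium per dollar: milk 930, brown rice 90, peanut butter 44.
Take 1 serving of milk: spends $0.30, +279.0 mg calcium (running total 279.0 mg).
Take 1 serving of brown rice: spends $0.30, +27.0 mg calcium (running total 306.0 mg).
Take 1.18 servings of peanut butter: spends $0.59, +26.0 mg calcium (running total 332.0 mg).
Filling greedily by calcium-per-dollar is optimal for one linear limit, giving 332.0 mg.

332.0 mg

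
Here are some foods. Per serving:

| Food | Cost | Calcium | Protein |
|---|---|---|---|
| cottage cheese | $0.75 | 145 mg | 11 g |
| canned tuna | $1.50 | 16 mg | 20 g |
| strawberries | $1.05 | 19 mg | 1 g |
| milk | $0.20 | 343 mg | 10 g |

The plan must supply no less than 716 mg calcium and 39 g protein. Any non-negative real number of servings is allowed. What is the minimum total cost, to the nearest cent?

An LP optimum is at a vertex; with two nutrient constraints at most two foods are used. Check each candidate.
cottage cheese only: max(716/145, 39/11) = 4.938 servings → $3.70.
canned tuna only: max(716/16, 39/20) = 44.75 servings → $67.12.
strawberries only: max(716/19, 39/1) = 39 servings → $40.95.
milk only: max(716/343, 39/10) = 3.9 servings → $0.78.
cottage cheese + canned tuna: intersection lies outside the first quadrant.
cottage cheese + strawberries with both tight: 0.3906 servings and 34.7 servings → $36.73.
cottage cheese + milk with both tight: 2.676 servings and 0.9561 servings → $2.20.
canned tuna + strawberries with both tight: 0.06868 servings and 37.63 servings → $39.61.
canned tuna + milk with both tight: 0.9279 servings and 2.044 servings → $1.80.
strawberries + milk: intersection lies outside the first quadrant.
So the least-cost plan costs $0.78.

$0.78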